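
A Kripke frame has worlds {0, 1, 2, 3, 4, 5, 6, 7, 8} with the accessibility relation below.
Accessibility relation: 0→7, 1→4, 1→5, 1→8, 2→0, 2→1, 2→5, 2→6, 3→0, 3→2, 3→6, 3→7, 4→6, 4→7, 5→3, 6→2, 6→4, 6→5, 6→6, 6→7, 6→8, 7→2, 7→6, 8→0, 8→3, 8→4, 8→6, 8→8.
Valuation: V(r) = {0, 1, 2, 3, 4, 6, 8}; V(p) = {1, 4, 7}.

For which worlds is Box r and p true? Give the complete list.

7

Recall that Box ψ holds at a world iff ψ holds at every accessible world, and Dia ψ holds iff ψ holds at some accessible world.
Let φ = Box r and p. Evaluate φ at each world:
  0 (successors {7}): φ is false.
  1 (successors {4, 5, 8}): φ is false.
  2 (successors {0, 1, 5, 6}): φ is false.
  3 (successors {0, 2, 6, 7}): φ is false.
  4 (successors {6, 7}): φ is false.
  5 (successors {3}): φ is false.
  6 (successors {2, 4, 5, 6, 7, 8}): φ is false.
  7 (successors {2, 6}): φ is true.
  8 (successors {0, 3, 4, 6, 8}): φ is false.
For instance, at 4:
  At 4: Box r is false, p is true, so Box r and p is false.
    At 4: Box r requires r at every successor {6, 7}.
      r fails at 7, so Box r is false at 4.
Satisfying worlds: {7}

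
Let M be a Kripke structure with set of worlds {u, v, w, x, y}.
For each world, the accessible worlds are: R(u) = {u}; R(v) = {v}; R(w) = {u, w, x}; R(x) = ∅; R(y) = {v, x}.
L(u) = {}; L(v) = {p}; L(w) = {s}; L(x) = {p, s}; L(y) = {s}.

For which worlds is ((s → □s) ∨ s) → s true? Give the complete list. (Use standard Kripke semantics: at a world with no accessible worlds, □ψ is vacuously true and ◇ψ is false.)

Let φ = ((s → □s) ∨ s) → s. Evaluate φ at each world:
  u (successors {u}): φ is false.
  v (successors {v}): φ is false.
  w (successors {u, w, x}): φ is true.
  x (successors ∅): φ is true.
  y (successors {v, x}): φ is true.
For instance, at u:
  At u: (s → □s) ∨ s is true, s is false, so ((s → □s) ∨ s) → s is false.
    At u: s → □s is true, s is false, so (s → □s) ∨ s is true.
      At u: s is false, □s is false, so s → □s is true.
Satisfying worlds: {w, x, y}

w, x, y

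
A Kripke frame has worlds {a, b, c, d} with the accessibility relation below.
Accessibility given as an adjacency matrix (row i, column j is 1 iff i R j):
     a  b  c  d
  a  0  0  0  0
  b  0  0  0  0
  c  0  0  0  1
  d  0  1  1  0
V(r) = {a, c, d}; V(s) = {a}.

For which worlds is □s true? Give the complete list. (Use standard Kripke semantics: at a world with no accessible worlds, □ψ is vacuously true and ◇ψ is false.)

Recall that □ψ holds at a world iff ψ holds at every accessible world, and ◇ψ holds iff ψ holds at some accessible world.
Let φ = □s. Evaluate φ at each world:
  a (successors ∅): φ is true.
  b (successors ∅): φ is true.
  c (successors {d}): φ is false.
  d (successors {b, c}): φ is false.
For instance, at d:
  At d: □s requires s at every successor {b, c}.
    s fails at b, so □s is false at d.
Satisfying worlds: {a, b}

a, b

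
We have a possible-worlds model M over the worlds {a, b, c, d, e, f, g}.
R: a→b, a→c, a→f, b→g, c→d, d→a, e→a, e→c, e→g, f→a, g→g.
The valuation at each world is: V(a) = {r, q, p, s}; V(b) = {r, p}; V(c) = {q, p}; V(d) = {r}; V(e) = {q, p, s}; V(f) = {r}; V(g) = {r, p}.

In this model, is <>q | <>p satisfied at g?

At g: <>q is false, <>p is true, so <>q | <>p is true.
  At g: <>q requires q at some successor in {g}.
    At g: q is false.
  So <>q is false at g.
  At g: <>p requires p at some successor in {g}.
    p holds at g, so <>p is true at g.

Yes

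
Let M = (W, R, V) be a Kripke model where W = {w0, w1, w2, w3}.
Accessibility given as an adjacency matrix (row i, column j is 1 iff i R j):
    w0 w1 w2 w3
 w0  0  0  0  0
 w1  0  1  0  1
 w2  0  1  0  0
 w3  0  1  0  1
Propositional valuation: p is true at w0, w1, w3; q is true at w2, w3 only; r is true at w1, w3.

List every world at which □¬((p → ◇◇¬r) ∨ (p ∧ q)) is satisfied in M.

w0, w2

Let φ = □¬((p → ◇◇¬r) ∨ (p ∧ q)). Evaluate φ at each world:
  w0 (successors ∅): φ is true.
  w1 (successors {w1, w3}): φ is false.
  w2 (successors {w1}): φ is true.
  w3 (successors {w1, w3}): φ is false.
For instance, at w2:
  At w2: □¬((p → ◇◇¬r) ∨ (p ∧ q)) requires ¬((p → ◇◇¬r) ∨ (p ∧ q)) at every successor {w1}.
      At w1: (p → ◇◇¬r) ∨ (p ∧ q) is false, so ¬((p → ◇◇¬r) ∨ (p ∧ q)) is true.
  So □¬((p → ◇◇¬r) ∨ (p ∧ q)) is true at w2.
Satisfying worlds: {w0, w2}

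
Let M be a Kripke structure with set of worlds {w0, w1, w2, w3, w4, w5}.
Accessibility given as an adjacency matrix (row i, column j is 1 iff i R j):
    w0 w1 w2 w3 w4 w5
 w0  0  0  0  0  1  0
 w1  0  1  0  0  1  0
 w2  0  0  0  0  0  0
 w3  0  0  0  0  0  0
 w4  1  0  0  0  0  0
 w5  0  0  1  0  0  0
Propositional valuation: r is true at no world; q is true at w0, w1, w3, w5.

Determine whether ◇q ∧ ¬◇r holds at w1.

Yes

At w1: ◇q is true, ¬◇r is true, so ◇q ∧ ¬◇r is true.
  At w1: ◇q requires q at some successor in {w1, w4}.
    q holds at w1, so ◇q is true at w1.
  At w1: ◇r is false, so ¬◇r is true.
    At w1: ◇r requires r at some successor in {w1, w4}.
      At w1: r is false.
      At w4: r is false.
    So ◇r is false at w1.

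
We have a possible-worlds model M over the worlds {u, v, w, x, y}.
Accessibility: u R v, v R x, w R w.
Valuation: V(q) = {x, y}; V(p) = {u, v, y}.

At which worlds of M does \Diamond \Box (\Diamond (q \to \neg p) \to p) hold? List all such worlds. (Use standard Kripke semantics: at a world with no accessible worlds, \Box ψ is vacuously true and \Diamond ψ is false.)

Recall that \Box ψ holds at a world iff ψ holds at every accessible world, and \Diamond ψ holds iff ψ holds at some accessible world.
Let φ = \Diamond \Box (\Diamond (q \to \neg p) \to p). Evaluate φ at each world:
  u (successors {v}): φ is true.
  v (successors {x}): φ is true.
  w (successors {w}): φ is false.
  x (successors ∅): φ is false.
  y (successors ∅): φ is false.
For instance, at w:
  At w: \Diamond \Box (\Diamond (q \to \neg p) \to p) requires \Box (\Diamond (q \to \neg p) \to p) at some successor in {w}.
    At w: \Box (\Diamond (q \to \neg p) \to p) is false.
  So \Diamond \Box (\Diamond (q \to \neg p) \to p) is false at w.
Satisfying worlds: {u, v}

u, v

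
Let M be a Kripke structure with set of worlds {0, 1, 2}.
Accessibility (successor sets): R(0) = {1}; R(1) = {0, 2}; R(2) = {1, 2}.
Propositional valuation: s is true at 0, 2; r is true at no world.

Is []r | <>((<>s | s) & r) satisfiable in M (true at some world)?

No

Let φ = []r | <>((<>s | s) & r). Evaluate φ at each world:
  0 (successors {1}): φ is false.
  1 (successors {0, 2}): φ is false.
  2 (successors {1, 2}): φ is false.
For instance, at 2:
  At 2: []r is false, <>((<>s | s) & r) is false, so []r | <>((<>s | s) & r) is false.
    At 2: []r requires r at every successor {1, 2}.
      r fails at 1, so []r is false at 2.
    At 2: <>((<>s | s) & r) requires (<>s | s) & r at some successor in {1, 2}.
      At 1: (<>s | s) & r is false.
      At 2: (<>s | s) & r is false.
    So <>((<>s | s) & r) is false at 2.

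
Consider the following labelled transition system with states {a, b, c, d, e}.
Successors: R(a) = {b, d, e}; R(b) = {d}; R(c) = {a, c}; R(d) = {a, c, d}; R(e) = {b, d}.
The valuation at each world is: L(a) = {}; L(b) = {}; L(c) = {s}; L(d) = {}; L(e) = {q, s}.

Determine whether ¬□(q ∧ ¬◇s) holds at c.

Yes

At c: □(q ∧ ¬◇s) is false, so ¬□(q ∧ ¬◇s) is true.
  At c: □(q ∧ ¬◇s) requires q ∧ ¬◇s at every successor {a, c}.
    q ∧ ¬◇s fails at a, so □(q ∧ ¬◇s) is false at c.
      At a: q is false, ¬◇s is false, so q ∧ ¬◇s is false.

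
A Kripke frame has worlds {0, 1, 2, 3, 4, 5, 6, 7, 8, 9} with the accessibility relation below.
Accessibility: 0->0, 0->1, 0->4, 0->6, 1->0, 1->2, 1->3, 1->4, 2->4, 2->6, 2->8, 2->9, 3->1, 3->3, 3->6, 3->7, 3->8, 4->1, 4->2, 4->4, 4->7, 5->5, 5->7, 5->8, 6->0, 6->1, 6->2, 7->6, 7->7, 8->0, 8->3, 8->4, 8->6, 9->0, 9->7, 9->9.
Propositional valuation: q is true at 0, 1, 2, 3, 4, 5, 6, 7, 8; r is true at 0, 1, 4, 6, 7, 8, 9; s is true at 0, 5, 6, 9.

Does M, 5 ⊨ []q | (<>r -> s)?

At 5: []q is true, <>r -> s is true, so []q | (<>r -> s) is true.
  At 5: []q requires q at every successor {5, 7, 8}.
    At 5: q is true.
    At 7: q is true.
    At 8: q is true.
  So []q is true at 5.
  At 5: <>r is true, s is true, so <>r -> s is true.
    At 5: <>r requires r at some successor in {5, 7, 8}.
      r holds at 7, so <>r is true at 5.

Yes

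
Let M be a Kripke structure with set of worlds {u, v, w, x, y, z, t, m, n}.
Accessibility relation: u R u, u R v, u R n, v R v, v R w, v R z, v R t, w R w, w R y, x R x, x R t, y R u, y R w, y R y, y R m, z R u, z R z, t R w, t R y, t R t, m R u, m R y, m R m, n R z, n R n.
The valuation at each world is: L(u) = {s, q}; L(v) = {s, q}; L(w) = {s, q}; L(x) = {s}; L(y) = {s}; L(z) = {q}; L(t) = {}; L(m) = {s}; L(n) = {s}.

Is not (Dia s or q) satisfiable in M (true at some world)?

Let φ = not (Dia s or q). Evaluate φ at each world:
  u (successors {u, v, n}): φ is false.
  v (successors {v, w, z, t}): φ is false.
  w (successors {w, y}): φ is false.
  x (successors {x, t}): φ is false.
  y (successors {u, w, y, m}): φ is false.
  z (successors {u, z}): φ is false.
  t (successors {w, y, t}): φ is false.
  m (successors {u, y, m}): φ is false.
  n (successors {z, n}): φ is false.
For instance, at v:
  At v: Dia s or q is true, so not (Dia s or q) is false.
    At v: Dia s is true, q is true, so Dia s or q is true.
      At v: Dia s requires s at some successor in {v, w, z, t}.
        s holds at v, so Dia s is true at v.

No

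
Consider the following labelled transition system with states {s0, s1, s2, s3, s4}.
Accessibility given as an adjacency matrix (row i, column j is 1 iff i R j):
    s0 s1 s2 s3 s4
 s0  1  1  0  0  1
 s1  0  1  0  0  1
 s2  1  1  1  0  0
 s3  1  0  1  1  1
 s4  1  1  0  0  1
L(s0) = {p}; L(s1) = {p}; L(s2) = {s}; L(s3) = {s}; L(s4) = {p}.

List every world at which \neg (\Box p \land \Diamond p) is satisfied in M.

s2, s3

Recall that \Box ψ holds at a world iff ψ holds at every accessible world, and \Diamond ψ holds iff ψ holds at some accessible world.
Let φ = \neg (\Box p \land \Diamond p). Evaluate φ at each world:
  s0 (successors {s0, s1, s4}): φ is false.
  s1 (successors {s1, s4}): φ is false.
  s2 (successors {s0, s1, s2}): φ is true.
  s3 (successors {s0, s2, s3, s4}): φ is true.
  s4 (successors {s0, s1, s4}): φ is false.
For instance, at s1:
  At s1: \Box p \land \Diamond p is true, so \neg (\Box p \land \Diamond p) is false.
    At s1: \Box p is true, \Diamond p is true, so \Box p \land \Diamond p is true.
      At s1: \Box p requires p at every successor {s1, s4}.
        At s1: p is true.
        At s4: p is true.
      So \Box p is true at s1.
      At s1: \Diamond p requires p at some successor in {s1, s4}.
        p holds at s1, so \Diamond p is true at s1.
Satisfying worlds: {s2, s3}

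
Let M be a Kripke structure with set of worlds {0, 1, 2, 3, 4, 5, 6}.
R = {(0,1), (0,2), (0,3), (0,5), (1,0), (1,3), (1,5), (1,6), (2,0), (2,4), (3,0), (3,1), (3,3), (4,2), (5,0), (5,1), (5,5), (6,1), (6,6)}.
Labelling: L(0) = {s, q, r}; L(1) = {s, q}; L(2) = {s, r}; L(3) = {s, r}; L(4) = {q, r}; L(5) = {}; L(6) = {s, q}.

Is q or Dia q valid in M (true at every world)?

Let φ = q or Dia q. Evaluate φ at each world:
  0 (successors {1, 2, 3, 5}): φ is true.
  1 (successors {0, 3, 5, 6}): φ is true.
  2 (successors {0, 4}): φ is true.
  3 (successors {0, 1, 3}): φ is true.
  4 (successors {2}): φ is true.
  5 (successors {0, 1, 5}): φ is true.
  6 (successors {1, 6}): φ is true.
For instance, at 5:
  At 5: q is false, Dia q is true, so q or Dia q is true.
    At 5: Dia q requires q at some successor in {0, 1, 5}.
      q holds at 0, so Dia q is true at 5.

Yes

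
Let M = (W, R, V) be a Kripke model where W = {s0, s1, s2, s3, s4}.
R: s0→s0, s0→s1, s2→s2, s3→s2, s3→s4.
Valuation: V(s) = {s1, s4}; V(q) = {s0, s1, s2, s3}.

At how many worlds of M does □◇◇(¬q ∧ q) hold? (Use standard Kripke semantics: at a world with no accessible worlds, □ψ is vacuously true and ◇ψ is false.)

2

Recall that □ψ holds at a world iff ψ holds at every accessible world, and ◇ψ holds iff ψ holds at some accessible world.
Let φ = □◇◇(¬q ∧ q). Evaluate φ at each world:
  s0 (successors {s0, s1}): φ is false.
  s1 (successors ∅): φ is true.
  s2 (successors {s2}): φ is false.
  s3 (successors {s2, s4}): φ is false.
  s4 (successors ∅): φ is true.
For instance, at s0:
  At s0: □◇◇(¬q ∧ q) requires ◇◇(¬q ∧ q) at every successor {s0, s1}.
    ◇◇(¬q ∧ q) fails at s0, so □◇◇(¬q ∧ q) is false at s0.
      At s0: ◇◇(¬q ∧ q) requires ◇(¬q ∧ q) at some successor in {s0, s1}.
        At s0: ◇(¬q ∧ q) is false.
        At s1: ◇(¬q ∧ q) is false.
      So ◇◇(¬q ∧ q) is false at s0.
Satisfying worlds: {s1, s4}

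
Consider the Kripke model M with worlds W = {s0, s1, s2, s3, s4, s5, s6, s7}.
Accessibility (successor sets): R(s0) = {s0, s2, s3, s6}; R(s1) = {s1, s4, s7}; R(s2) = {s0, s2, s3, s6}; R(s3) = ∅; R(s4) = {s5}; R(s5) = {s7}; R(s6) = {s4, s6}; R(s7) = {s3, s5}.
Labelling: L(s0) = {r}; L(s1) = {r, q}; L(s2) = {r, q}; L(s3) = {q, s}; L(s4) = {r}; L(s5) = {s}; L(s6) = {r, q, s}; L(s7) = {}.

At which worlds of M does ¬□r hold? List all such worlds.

Let φ = ¬□r. Evaluate φ at each world:
  s0 (successors {s0, s2, s3, s6}): φ is true.
  s1 (successors {s1, s4, s7}): φ is true.
  s2 (successors {s0, s2, s3, s6}): φ is true.
  s3 (successors ∅): φ is false.
  s4 (successors {s5}): φ is true.
  s5 (successors {s7}): φ is true.
  s6 (successors {s4, s6}): φ is false.
  s7 (successors {s3, s5}): φ is true.
For instance, at s7:
  At s7: □r is false, so ¬□r is true.
    At s7: □r requires r at every successor {s3, s5}.
      r fails at s3, so □r is false at s7.
Satisfying worlds: {s0, s1, s2, s4, s5, s7}

s0, s1, s2, s4, s5, s7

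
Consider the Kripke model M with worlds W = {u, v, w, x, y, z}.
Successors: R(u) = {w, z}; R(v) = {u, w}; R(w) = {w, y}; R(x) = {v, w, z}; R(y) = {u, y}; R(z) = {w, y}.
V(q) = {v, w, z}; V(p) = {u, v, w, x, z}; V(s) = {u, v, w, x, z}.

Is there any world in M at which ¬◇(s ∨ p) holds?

No

Recall that ◇ψ holds at a world iff ψ holds at some accessible world.
Let φ = ¬◇(s ∨ p). Evaluate φ at each world:
  u (successors {w, z}): φ is false.
  v (successors {u, w}): φ is false.
  w (successors {w, y}): φ is false.
  x (successors {v, w, z}): φ is false.
  y (successors {u, y}): φ is false.
  z (successors {w, y}): φ is false.
For instance, at z:
  At z: ◇(s ∨ p) is true, so ¬◇(s ∨ p) is false.
    At z: ◇(s ∨ p) requires s ∨ p at some successor in {w, y}.
      s ∨ p holds at w, so ◇(s ∨ p) is true at z.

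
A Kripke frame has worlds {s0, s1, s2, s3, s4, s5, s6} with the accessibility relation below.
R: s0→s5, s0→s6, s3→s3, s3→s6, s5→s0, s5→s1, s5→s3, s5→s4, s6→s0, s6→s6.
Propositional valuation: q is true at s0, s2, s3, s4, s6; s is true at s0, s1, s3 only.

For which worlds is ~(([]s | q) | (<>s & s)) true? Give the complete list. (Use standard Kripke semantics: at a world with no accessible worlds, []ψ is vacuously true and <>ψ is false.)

Recall that []ψ holds at a world iff ψ holds at every accessible world, and <>ψ holds iff ψ holds at some accessible world.
Let φ = ~(([]s | q) | (<>s & s)). Evaluate φ at each world:
  s0 (successors {s5, s6}): φ is false.
  s1 (successors ∅): φ is false.
  s2 (successors ∅): φ is false.
  s3 (successors {s3, s6}): φ is false.
  s4 (successors ∅): φ is false.
  s5 (successors {s0, s1, s3, s4}): φ is true.
  s6 (successors {s0, s6}): φ is false.
For instance, at s0:
  At s0: ([]s | q) | (<>s & s) is true, so ~(([]s | q) | (<>s & s)) is false.
    At s0: []s | q is true, <>s & s is false, so ([]s | q) | (<>s & s) is true.
      At s0: []s is false, q is true, so []s | q is true.
      At s0: <>s is false, s is true, so <>s & s is false.
Satisfying worlds: {s5}

s5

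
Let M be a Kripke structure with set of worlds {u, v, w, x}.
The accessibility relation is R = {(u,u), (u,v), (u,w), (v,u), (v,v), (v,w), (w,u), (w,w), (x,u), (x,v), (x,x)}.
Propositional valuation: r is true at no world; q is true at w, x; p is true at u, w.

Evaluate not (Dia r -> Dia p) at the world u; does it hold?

At u: Dia r -> Dia p is true, so not (Dia r -> Dia p) is false.
  At u: Dia r is false, Dia p is true, so Dia r -> Dia p is true.
    At u: Dia r requires r at some successor in {u, v, w}.
      At u: r is false.
      At v: r is false.
      At w: r is false.
    So Dia r is false at u.
    At u: Dia p requires p at some successor in {u, v, w}.
      p holds at u, so Dia p is true at u.

No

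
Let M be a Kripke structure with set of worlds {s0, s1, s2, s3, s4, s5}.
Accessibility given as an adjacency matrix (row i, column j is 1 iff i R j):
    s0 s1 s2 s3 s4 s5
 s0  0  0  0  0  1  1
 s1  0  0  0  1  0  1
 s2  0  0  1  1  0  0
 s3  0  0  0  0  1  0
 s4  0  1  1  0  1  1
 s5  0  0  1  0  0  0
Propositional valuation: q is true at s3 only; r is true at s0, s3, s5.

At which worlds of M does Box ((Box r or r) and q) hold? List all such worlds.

none

Let φ = Box ((Box r or r) and q). Evaluate φ at each world:
  s0 (successors {s4, s5}): φ is false.
  s1 (successors {s3, s5}): φ is false.
  s2 (successors {s2, s3}): φ is false.
  s3 (successors {s4}): φ is false.
  s4 (successors {s1, s2, s4, s5}): φ is false.
  s5 (successors {s2}): φ is false.
For instance, at s1:
  At s1: Box ((Box r or r) and q) requires (Box r or r) and q at every successor {s3, s5}.
    (Box r or r) and q fails at s5, so Box ((Box r or r) and q) is false at s1.
      At s5: Box r or r is true, q is false, so (Box r or r) and q is false.
Satisfying worlds: none.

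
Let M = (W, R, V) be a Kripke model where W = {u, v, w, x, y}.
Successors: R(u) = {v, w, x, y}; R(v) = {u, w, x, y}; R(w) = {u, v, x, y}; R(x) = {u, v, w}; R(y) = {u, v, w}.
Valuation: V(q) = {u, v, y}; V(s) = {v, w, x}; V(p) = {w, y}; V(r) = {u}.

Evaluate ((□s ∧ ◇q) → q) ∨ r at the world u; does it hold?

Yes

At u: (□s ∧ ◇q) → q is true, r is true, so ((□s ∧ ◇q) → q) ∨ r is true.
  At u: □s ∧ ◇q is false, q is true, so (□s ∧ ◇q) → q is true.
    At u: □s is false, ◇q is true, so □s ∧ ◇q is false.
      At u: □s requires s at every successor {v, w, x, y}.
        s fails at y, so □s is false at u.
      At u: ◇q requires q at some successor in {v, w, x, y}.
        q holds at v, so ◇q is true at u.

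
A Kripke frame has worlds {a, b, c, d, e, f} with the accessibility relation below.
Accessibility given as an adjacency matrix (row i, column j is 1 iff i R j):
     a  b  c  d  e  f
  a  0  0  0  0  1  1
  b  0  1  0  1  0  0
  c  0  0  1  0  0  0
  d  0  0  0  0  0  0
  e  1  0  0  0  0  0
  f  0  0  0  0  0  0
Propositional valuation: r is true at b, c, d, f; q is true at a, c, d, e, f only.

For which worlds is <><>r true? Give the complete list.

b, c, e

Recall that <>ψ holds at a world iff ψ holds at some accessible world.
Let φ = <><>r. Evaluate φ at each world:
  a (successors {e, f}): φ is false.
  b (successors {b, d}): φ is true.
  c (successors {c}): φ is true.
  d (successors ∅): φ is false.
  e (successors {a}): φ is true.
  f (successors ∅): φ is false.
For instance, at a:
  At a: <><>r requires <>r at some successor in {e, f}.
    At e: <>r is false.
    At f: <>r is false.
  So <><>r is false at a.
Satisfying worlds: {b, c, e}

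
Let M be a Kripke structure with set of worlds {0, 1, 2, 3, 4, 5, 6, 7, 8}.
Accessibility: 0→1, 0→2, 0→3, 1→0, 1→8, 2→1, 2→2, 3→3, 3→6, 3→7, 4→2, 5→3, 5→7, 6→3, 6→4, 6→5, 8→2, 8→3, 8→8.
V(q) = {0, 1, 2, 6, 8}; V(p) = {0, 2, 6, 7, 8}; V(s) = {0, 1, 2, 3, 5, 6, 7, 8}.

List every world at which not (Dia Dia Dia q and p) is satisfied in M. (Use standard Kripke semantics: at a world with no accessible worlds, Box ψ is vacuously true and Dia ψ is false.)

Let φ = not (Dia Dia Dia q and p). Evaluate φ at each world:
  0 (successors {1, 2, 3}): φ is false.
  1 (successors {0, 8}): φ is true.
  2 (successors {1, 2}): φ is false.
  3 (successors {3, 6, 7}): φ is true.
  4 (successors {2}): φ is true.
  5 (successors {3, 7}): φ is true.
  6 (successors {3, 4, 5}): φ is false.
  7 (successors ∅): φ is true.
  8 (successors {2, 3, 8}): φ is false.
For instance, at 0:
  At 0: Dia Dia Dia q and p is true, so not (Dia Dia Dia q and p) is false.
    At 0: Dia Dia Dia q is true, p is true, so Dia Dia Dia q and p is true.
      At 0: Dia Dia Dia q requires Dia Dia q at some successor in {1, 2, 3}.
        Dia Dia q holds at 1, so Dia Dia Dia q is true at 0.
Satisfying worlds: {1, 3, 4, 5, 7}

1, 3, 4, 5, 7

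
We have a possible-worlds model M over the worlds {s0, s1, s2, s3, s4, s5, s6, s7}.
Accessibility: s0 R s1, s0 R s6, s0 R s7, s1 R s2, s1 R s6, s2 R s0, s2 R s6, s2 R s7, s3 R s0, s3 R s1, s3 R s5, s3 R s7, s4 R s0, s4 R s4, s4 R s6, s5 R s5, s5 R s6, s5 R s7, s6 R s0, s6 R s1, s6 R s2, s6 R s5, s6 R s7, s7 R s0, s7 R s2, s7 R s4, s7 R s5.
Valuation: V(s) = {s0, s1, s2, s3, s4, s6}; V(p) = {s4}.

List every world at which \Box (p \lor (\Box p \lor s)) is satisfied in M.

Let φ = \Box (p \lor (\Box p \lor s)). Evaluate φ at each world:
  s0 (successors {s1, s6, s7}): φ is false.
  s1 (successors {s2, s6}): φ is true.
  s2 (successors {s0, s6, s7}): φ is false.
  s3 (successors {s0, s1, s5, s7}): φ is false.
  s4 (successors {s0, s4, s6}): φ is true.
  s5 (successors {s5, s6, s7}): φ is false.
  s6 (successors {s0, s1, s2, s5, s7}): φ is false.
  s7 (successors {s0, s2, s4, s5}): φ is false.
For instance, at s5:
  At s5: \Box (p \lor (\Box p \lor s)) requires p \lor (\Box p \lor s) at every successor {s5, s6, s7}.
    p \lor (\Box p \lor s) fails at s5, so \Box (p \lor (\Box p \lor s)) is false at s5.
      At s5: p is false, \Box p \lor s is false, so p \lor (\Box p \lor s) is false.
Satisfying worlds: {s1, s4}

s1, s4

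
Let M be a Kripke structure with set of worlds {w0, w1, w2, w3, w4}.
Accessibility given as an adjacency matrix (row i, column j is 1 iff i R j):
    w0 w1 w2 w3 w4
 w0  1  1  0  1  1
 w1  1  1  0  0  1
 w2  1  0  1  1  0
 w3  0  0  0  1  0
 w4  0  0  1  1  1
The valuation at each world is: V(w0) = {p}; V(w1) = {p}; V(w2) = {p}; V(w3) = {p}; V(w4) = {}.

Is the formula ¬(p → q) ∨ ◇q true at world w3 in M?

Yes

At w3: ¬(p → q) is true, ◇q is false, so ¬(p → q) ∨ ◇q is true.
  At w3: ◇q requires q at some successor in {w3}.
    At w3: q is false.
  So ◇q is false at w3.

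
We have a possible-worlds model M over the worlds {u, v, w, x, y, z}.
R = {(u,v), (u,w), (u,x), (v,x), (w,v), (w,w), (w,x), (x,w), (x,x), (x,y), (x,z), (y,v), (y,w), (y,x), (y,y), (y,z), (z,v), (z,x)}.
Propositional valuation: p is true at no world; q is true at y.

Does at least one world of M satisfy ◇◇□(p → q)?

Yes

Let φ = ◇◇□(p → q). Evaluate φ at each world:
  u (successors {v, w, x}): φ is true.
  v (successors {x}): φ is true.
  w (successors {v, w, x}): φ is true.
  x (successors {w, x, y, z}): φ is true.
  y (successors {v, w, x, y, z}): φ is true.
  z (successors {v, x}): φ is true.
Detail at u (witness):
  At u: ◇◇□(p → q) requires ◇□(p → q) at some successor in {v, w, x}.
    ◇□(p → q) holds at v, so ◇◇□(p → q) is true at u.
      At v: ◇□(p → q) requires □(p → q) at some successor in {x}.
        □(p → q) holds at x, so ◇□(p → q) is true at v.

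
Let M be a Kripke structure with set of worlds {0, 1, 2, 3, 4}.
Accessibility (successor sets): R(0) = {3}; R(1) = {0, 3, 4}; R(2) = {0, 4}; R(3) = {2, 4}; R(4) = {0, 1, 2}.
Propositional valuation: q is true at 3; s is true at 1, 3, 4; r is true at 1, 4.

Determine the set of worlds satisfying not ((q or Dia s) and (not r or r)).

Let φ = not ((q or Dia s) and (not r or r)). Evaluate φ at each world:
  0 (successors {3}): φ is false.
  1 (successors {0, 3, 4}): φ is false.
  2 (successors {0, 4}): φ is false.
  3 (successors {2, 4}): φ is false.
  4 (successors {0, 1, 2}): φ is false.
For instance, at 1:
  At 1: (q or Dia s) and (not r or r) is true, so not ((q or Dia s) and (not r or r)) is false.
    At 1: q or Dia s is true, not r or r is true, so (q or Dia s) and (not r or r) is true.
      At 1: q is false, Dia s is true, so q or Dia s is true.
Satisfying worlds: none.

none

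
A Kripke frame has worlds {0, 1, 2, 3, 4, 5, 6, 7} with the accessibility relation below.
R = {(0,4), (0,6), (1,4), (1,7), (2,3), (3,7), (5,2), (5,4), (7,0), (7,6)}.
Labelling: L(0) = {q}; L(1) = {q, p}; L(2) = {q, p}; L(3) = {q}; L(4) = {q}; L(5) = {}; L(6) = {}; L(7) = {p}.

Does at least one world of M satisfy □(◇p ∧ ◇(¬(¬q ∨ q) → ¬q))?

Let φ = □(◇p ∧ ◇(¬(¬q ∨ q) → ¬q)). Evaluate φ at each world:
  0 (successors {4, 6}): φ is false.
  1 (successors {4, 7}): φ is false.
  2 (successors {3}): φ is true.
  3 (successors {7}): φ is false.
  4 (successors ∅): φ is true.
  5 (successors {2, 4}): φ is false.
  6 (successors ∅): φ is true.
  7 (successors {0, 6}): φ is false.
Detail at 2 (witness):
  At 2: □(◇p ∧ ◇(¬(¬q ∨ q) → ¬q)) requires ◇p ∧ ◇(¬(¬q ∨ q) → ¬q) at every successor {3}.
      At 3: ◇p is true, ◇(¬(¬q ∨ q) → ¬q) is true, so ◇p ∧ ◇(¬(¬q ∨ q) → ¬q) is true.
  So □(◇p ∧ ◇(¬(¬q ∨ q) → ¬q)) is true at 2.

Yes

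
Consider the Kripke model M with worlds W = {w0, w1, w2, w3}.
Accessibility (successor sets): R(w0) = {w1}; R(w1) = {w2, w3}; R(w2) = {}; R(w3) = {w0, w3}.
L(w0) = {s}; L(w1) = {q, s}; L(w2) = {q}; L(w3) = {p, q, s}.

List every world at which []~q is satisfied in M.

Let φ = []~q. Evaluate φ at each world:
  w0 (successors {w1}): φ is false.
  w1 (successors {w2, w3}): φ is false.
  w2 (successors ∅): φ is true.
  w3 (successors {w0, w3}): φ is false.
For instance, at w1:
  At w1: []~q requires ~q at every successor {w2, w3}.
    ~q fails at w2, so []~q is false at w1.
Satisfying worlds: {w2}

w2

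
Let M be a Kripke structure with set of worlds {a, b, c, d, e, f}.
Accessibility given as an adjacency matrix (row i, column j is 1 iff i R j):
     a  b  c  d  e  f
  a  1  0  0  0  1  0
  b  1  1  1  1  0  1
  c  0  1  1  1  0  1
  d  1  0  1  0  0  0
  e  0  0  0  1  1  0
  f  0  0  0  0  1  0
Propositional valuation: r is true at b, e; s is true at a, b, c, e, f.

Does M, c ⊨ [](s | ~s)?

Yes

At c: [](s | ~s) requires s | ~s at every successor {b, c, d, f}.
  At b: s | ~s is true.
  At c: s | ~s is true.
  At d: s | ~s is true.
  At f: s | ~s is true.
So [](s | ~s) is true at c.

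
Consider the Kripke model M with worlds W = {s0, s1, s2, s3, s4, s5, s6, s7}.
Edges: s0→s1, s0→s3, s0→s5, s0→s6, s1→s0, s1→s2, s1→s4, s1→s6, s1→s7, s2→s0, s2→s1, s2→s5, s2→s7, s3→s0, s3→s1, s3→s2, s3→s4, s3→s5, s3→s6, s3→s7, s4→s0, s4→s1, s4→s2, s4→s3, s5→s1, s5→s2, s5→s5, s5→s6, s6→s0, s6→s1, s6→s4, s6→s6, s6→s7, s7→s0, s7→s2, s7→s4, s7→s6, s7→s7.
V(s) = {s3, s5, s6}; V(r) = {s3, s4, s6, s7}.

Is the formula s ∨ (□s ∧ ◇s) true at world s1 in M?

No

At s1: s is false, □s ∧ ◇s is false, so s ∨ (□s ∧ ◇s) is false.
  At s1: □s is false, ◇s is true, so □s ∧ ◇s is false.
    At s1: □s requires s at every successor {s0, s2, s4, s6, s7}.
      s fails at s0, so □s is false at s1.
    At s1: ◇s requires s at some successor in {s0, s2, s4, s6, s7}.
      s holds at s6, so ◇s is true at s1.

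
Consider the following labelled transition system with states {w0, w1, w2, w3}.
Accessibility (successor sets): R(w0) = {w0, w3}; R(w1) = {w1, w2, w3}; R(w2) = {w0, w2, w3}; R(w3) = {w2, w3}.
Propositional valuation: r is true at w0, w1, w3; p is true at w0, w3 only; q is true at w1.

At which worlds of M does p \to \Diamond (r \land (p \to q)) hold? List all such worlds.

Let φ = p \to \Diamond (r \land (p \to q)). Evaluate φ at each world:
  w0 (successors {w0, w3}): φ is false.
  w1 (successors {w1, w2, w3}): φ is true.
  w2 (successors {w0, w2, w3}): φ is true.
  w3 (successors {w2, w3}): φ is false.
For instance, at w3:
  At w3: p is true, \Diamond (r \land (p \to q)) is false, so p \to \Diamond (r \land (p \to q)) is false.
    At w3: \Diamond (r \land (p \to q)) requires r \land (p \to q) at some successor in {w2, w3}.
      At w2: r \land (p \to q) is false.
      At w3: r \land (p \to q) is false.
    So \Diamond (r \land (p \to q)) is false at w3.
Satisfying worlds: {w1, w2}

w1, w2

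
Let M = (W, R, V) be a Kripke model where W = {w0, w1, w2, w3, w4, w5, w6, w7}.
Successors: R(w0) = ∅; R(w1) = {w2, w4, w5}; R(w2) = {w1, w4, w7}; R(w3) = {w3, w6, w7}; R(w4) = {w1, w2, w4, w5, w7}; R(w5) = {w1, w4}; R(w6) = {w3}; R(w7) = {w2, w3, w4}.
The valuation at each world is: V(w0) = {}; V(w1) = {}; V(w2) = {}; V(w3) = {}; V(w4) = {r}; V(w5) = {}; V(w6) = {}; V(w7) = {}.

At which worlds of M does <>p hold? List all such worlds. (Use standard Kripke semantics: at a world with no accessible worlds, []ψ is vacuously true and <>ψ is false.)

Let φ = <>p. Evaluate φ at each world:
  w0 (successors ∅): φ is false.
  w1 (successors {w2, w4, w5}): φ is false.
  w2 (successors {w1, w4, w7}): φ is false.
  w3 (successors {w3, w6, w7}): φ is false.
  w4 (successors {w1, w2, w4, w5, w7}): φ is false.
  w5 (successors {w1, w4}): φ is false.
  w6 (successors {w3}): φ is false.
  w7 (successors {w2, w3, w4}): φ is false.
For instance, at w6:
  At w6: <>p requires p at some successor in {w3}.
    At w3: p is false.
  So <>p is false at w6.
Satisfying worlds: none.

none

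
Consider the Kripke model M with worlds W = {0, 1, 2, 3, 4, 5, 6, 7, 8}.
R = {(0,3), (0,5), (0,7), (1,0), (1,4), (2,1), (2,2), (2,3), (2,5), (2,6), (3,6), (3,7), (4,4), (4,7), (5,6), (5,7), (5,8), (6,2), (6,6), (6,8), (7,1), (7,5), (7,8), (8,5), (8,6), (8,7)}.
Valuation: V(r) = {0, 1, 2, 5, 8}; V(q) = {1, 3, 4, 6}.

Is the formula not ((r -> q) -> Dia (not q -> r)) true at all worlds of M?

No

Let φ = not ((r -> q) -> Dia (not q -> r)). Evaluate φ at each world:
  0 (successors {3, 5, 7}): φ is false.
  1 (successors {0, 4}): φ is false.
  2 (successors {1, 2, 3, 5, 6}): φ is false.
  3 (successors {6, 7}): φ is false.
  4 (successors {4, 7}): φ is false.
  5 (successors {6, 7, 8}): φ is false.
  6 (successors {2, 6, 8}): φ is false.
  7 (successors {1, 5, 8}): φ is false.
  8 (successors {5, 6, 7}): φ is false.
Detail at 0 (counterexample):
  At 0: (r -> q) -> Dia (not q -> r) is true, so not ((r -> q) -> Dia (not q -> r)) is false.
    At 0: r -> q is false, Dia (not q -> r) is true, so (r -> q) -> Dia (not q -> r) is true.
      At 0: Dia (not q -> r) requires not q -> r at some successor in {3, 5, 7}.
        not q -> r holds at 3, so Dia (not q -> r) is true at 0.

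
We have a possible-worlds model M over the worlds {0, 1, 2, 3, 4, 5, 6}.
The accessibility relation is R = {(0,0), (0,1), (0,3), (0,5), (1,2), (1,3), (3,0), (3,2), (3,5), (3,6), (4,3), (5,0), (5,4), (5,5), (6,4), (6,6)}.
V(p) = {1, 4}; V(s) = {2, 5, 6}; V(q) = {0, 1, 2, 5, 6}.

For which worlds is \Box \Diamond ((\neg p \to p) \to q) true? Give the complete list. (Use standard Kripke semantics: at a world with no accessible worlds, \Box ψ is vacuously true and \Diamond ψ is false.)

0, 2, 4, 5, 6

Let φ = \Box \Diamond ((\neg p \to p) \to q). Evaluate φ at each world:
  0 (successors {0, 1, 3, 5}): φ is true.
  1 (successors {2, 3}): φ is false.
  2 (successors ∅): φ is true.
  3 (successors {0, 2, 5, 6}): φ is false.
  4 (successors {3}): φ is true.
  5 (successors {0, 4, 5}): φ is true.
  6 (successors {4, 6}): φ is true.
For instance, at 6:
  At 6: \Box \Diamond ((\neg p \to p) \to q) requires \Diamond ((\neg p \to p) \to q) at every successor {4, 6}.
      At 4: \Diamond ((\neg p \to p) \to q) requires (\neg p \to p) \to q at some successor in {3}.
        (\neg p \to p) \to q holds at 3, so \Diamond ((\neg p \to p) \to q) is true at 4.
      At 6: \Diamond ((\neg p \to p) \to q) requires (\neg p \to p) \to q at some successor in {4, 6}.
        (\neg p \to p) \to q holds at 6, so \Diamond ((\neg p \to p) \to q) is true at 6.
  So \Box \Diamond ((\neg p \to p) \to q) is true at 6.
Satisfying worlds: {0, 2, 4, 5, 6}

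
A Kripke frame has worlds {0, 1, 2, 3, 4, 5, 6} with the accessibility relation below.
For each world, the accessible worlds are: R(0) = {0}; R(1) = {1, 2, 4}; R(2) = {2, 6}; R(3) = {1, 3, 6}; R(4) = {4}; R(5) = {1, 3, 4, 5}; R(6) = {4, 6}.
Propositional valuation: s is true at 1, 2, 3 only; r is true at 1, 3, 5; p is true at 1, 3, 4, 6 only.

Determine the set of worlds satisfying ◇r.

1, 3, 5

Let φ = ◇r. Evaluate φ at each world:
  0 (successors {0}): φ is false.
  1 (successors {1, 2, 4}): φ is true.
  2 (successors {2, 6}): φ is false.
  3 (successors {1, 3, 6}): φ is true.
  4 (successors {4}): φ is false.
  5 (successors {1, 3, 4, 5}): φ is true.
  6 (successors {4, 6}): φ is false.
For instance, at 4:
  At 4: ◇r requires r at some successor in {4}.
    At 4: r is false.
  So ◇r is false at 4.
Satisfying worlds: {1, 3, 5}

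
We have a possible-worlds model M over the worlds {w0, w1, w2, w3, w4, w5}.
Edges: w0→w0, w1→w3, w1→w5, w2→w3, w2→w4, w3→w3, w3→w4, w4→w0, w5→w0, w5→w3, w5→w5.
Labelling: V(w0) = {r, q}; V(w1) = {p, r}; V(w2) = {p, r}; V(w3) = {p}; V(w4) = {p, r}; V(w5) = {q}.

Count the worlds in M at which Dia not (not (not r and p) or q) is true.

Recall that Dia ψ holds at a world iff ψ holds at some accessible world.
Let φ = Dia not (not (not r and p) or q). Evaluate φ at each world:
  w0 (successors {w0}): φ is false.
  w1 (successors {w3, w5}): φ is true.
  w2 (successors {w3, w4}): φ is true.
  w3 (successors {w3, w4}): φ is true.
  w4 (successors {w0}): φ is false.
  w5 (successors {w0, w3, w5}): φ is true.
For instance, at w0:
  At w0: Dia not (not (not r and p) or q) requires not (not (not r and p) or q) at some successor in {w0}.
    At w0: not (not (not r and p) or q) is false.
  So Dia not (not (not r and p) or q) is false at w0.
Satisfying worlds: {w1, w2, w3, w5}

4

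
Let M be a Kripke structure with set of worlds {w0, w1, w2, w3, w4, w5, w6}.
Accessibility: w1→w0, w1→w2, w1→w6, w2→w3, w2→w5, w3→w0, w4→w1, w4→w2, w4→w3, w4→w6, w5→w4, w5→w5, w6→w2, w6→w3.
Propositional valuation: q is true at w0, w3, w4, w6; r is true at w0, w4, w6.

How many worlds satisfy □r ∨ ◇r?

5

Recall that □ψ holds at a world iff ψ holds at every accessible world, and ◇ψ holds iff ψ holds at some accessible world.
Let φ = □r ∨ ◇r. Evaluate φ at each world:
  w0 (successors ∅): φ is true.
  w1 (successors {w0, w2, w6}): φ is true.
  w2 (successors {w3, w5}): φ is false.
  w3 (successors {w0}): φ is true.
  w4 (successors {w1, w2, w3, w6}): φ is true.
  w5 (successors {w4, w5}): φ is true.
  w6 (successors {w2, w3}): φ is false.
For instance, at w5:
  At w5: □r is false, ◇r is true, so □r ∨ ◇r is true.
    At w5: □r requires r at every successor {w4, w5}.
      r fails at w5, so □r is false at w5.
    At w5: ◇r requires r at some successor in {w4, w5}.
      r holds at w4, so ◇r is true at w5.
Satisfying worlds: {w0, w1, w3, w4, w5}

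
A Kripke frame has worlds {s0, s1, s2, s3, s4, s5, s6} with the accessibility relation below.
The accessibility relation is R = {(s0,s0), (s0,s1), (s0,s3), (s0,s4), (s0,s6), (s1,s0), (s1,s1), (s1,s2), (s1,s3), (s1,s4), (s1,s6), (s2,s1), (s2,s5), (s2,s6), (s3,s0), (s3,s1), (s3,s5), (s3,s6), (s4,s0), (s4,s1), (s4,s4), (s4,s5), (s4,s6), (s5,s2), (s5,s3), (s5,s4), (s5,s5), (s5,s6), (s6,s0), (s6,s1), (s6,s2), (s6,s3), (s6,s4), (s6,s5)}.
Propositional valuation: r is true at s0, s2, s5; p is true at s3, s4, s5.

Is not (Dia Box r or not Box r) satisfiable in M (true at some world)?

Recall that Box ψ holds at a world iff ψ holds at every accessible world, and Dia ψ holds iff ψ holds at some accessible world.
Let φ = not (Dia Box r or not Box r). Evaluate φ at each world:
  s0 (successors {s0, s1, s3, s4, s6}): φ is false.
  s1 (successors {s0, s1, s2, s3, s4, s6}): φ is false.
  s2 (successors {s1, s5, s6}): φ is false.
  s3 (successors {s0, s1, s5, s6}): φ is false.
  s4 (successors {s0, s1, s4, s5, s6}): φ is false.
  s5 (successors {s2, s3, s4, s5, s6}): φ is false.
  s6 (successors {s0, s1, s2, s3, s4, s5}): φ is false.
For instance, at s5:
  At s5: Dia Box r or not Box r is true, so not (Dia Box r or not Box r) is false.
    At s5: Dia Box r is false, not Box r is true, so Dia Box r or not Box r is true.
      At s5: Dia Box r requires Box r at some successor in {s2, s3, s4, s5, s6}.
        At s2: Box r is false.
        At s3: Box r is false.
        At s4: Box r is false.
        At s5: Box r is false.
        At s6: Box r is false.
      So Dia Box r is false at s5.
      At s5: Box r is false, so not Box r is true.

No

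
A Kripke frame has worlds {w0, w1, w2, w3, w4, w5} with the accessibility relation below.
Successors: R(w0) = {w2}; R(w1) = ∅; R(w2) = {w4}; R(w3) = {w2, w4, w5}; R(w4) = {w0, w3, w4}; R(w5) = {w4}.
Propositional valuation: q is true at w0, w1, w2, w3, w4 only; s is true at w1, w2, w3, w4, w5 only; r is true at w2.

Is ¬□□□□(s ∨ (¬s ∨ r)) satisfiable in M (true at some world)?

Let φ = ¬□□□□(s ∨ (¬s ∨ r)). Evaluate φ at each world:
  w0 (successors {w2}): φ is false.
  w1 (successors ∅): φ is false.
  w2 (successors {w4}): φ is false.
  w3 (successors {w2, w4, w5}): φ is false.
  w4 (successors {w0, w3, w4}): φ is false.
  w5 (successors {w4}): φ is false.
For instance, at w2:
  At w2: □□□□(s ∨ (¬s ∨ r)) is true, so ¬□□□□(s ∨ (¬s ∨ r)) is false.
    At w2: □□□□(s ∨ (¬s ∨ r)) requires □□□(s ∨ (¬s ∨ r)) at every successor {w4}.
      At w4: □□□(s ∨ (¬s ∨ r)) is true.
    So □□□□(s ∨ (¬s ∨ r)) is true at w2.

No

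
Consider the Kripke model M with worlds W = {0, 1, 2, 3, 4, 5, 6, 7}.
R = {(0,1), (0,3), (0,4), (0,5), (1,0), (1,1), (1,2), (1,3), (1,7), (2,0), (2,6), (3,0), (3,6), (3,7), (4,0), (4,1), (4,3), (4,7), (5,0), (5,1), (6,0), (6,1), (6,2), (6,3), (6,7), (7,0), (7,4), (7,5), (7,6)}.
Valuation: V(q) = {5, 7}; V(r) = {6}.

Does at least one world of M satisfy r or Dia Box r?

Let φ = r or Dia Box r. Evaluate φ at each world:
  0 (successors {1, 3, 4, 5}): φ is false.
  1 (successors {0, 1, 2, 3, 7}): φ is false.
  2 (successors {0, 6}): φ is false.
  3 (successors {0, 6, 7}): φ is false.
  4 (successors {0, 1, 3, 7}): φ is false.
  5 (successors {0, 1}): φ is false.
  6 (successors {0, 1, 2, 3, 7}): φ is true.
  7 (successors {0, 4, 5, 6}): φ is false.
Detail at 6 (witness):
  At 6: r is true, Dia Box r is false, so r or Dia Box r is true.
    At 6: Dia Box r requires Box r at some successor in {0, 1, 2, 3, 7}.
      At 0: Box r is false.
      At 1: Box r is false.
      At 2: Box r is false.
      At 3: Box r is false.
      At 7: Box r is false.
    So Dia Box r is false at 6.

Yes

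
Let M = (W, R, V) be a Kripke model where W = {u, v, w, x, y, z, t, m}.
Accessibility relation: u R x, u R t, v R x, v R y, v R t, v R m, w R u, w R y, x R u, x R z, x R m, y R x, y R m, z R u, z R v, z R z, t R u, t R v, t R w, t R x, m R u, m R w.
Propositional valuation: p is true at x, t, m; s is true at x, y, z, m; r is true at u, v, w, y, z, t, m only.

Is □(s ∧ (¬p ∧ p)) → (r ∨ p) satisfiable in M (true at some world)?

Yes

Recall that □ψ holds at a world iff ψ holds at every accessible world, and ◇ψ holds iff ψ holds at some accessible world.
Let φ = □(s ∧ (¬p ∧ p)) → (r ∨ p). Evaluate φ at each world:
  u (successors {x, t}): φ is true.
  v (successors {x, y, t, m}): φ is true.
  w (successors {u, y}): φ is true.
  x (successors {u, z, m}): φ is true.
  y (successors {x, m}): φ is true.
  z (successors {u, v, z}): φ is true.
  t (successors {u, v, w, x}): φ is true.
  m (successors {u, w}): φ is true.
Detail at u (witness):
  At u: □(s ∧ (¬p ∧ p)) is false, r ∨ p is true, so □(s ∧ (¬p ∧ p)) → (r ∨ p) is true.
    At u: □(s ∧ (¬p ∧ p)) requires s ∧ (¬p ∧ p) at every successor {x, t}.
      s ∧ (¬p ∧ p) fails at x, so □(s ∧ (¬p ∧ p)) is false at u.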